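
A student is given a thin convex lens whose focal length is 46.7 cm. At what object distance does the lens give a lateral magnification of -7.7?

52.8 cm

m = −d_i/d_o ⇒ d_i = −m·d_o.
1/f = 1/d_o + 1/d_i = 1/d_o − 1/(m·d_o) = (1 − 1/m)/d_o, so d_o = f(1 − 1/m) = (46.70)(1 − 1/(-7.7)) = 52.8 cm.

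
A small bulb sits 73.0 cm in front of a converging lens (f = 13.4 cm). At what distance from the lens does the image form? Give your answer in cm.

16.4 cm

Lens equation: 1/s_i = 1/f − 1/s_o = 1/(13.40) − 1/(73.0) = 0.07463 − 0.01370 = 0.06093, so s_i = 16.4 cm.
The image is real, inverted and reduced, on the far side of the lens.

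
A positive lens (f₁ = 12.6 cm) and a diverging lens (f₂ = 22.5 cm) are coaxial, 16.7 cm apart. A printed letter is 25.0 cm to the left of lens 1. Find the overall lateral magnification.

Lens 1: 1/d_i1 = 1/(12.6) − 1/(25.0) = 0.03937, so d_i1 = 25.40 cm; m₁ = −d_i1/d_o1 = -1.016.
d_o2 = 16.7 − (25.40) = -8.700 cm (virtual object).
f₂ = −22.5 cm (diverging).
Lens 2: 1/d_i2 = 1/(-22.5) − 1/(-8.700) = 0.07050, so d_i2 = 14.18 cm; m₂ = −d_i2/d_o2 = +1.630.
m = m₁·m₂ = (-1.016)(+1.630) = -1.66.

m = -1.66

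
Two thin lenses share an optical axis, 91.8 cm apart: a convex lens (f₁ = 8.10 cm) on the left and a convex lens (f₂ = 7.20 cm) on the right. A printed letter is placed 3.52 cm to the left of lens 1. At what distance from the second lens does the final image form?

7.77 cm

Lens 1: 1/d_i1 = 1/f₁ − 1/d_o1 = 1/(8.10) − 1/(3.52) = -0.1606, so d_i1 = -6.225 cm.
The intermediate image is 6.225 cm to the left of lens 1 (virtual), which is 91.8 − (-6.225) = 98.02 cm to the left of lens 2, so d_o2 = +98.02 cm.
Lens 2: 1/d_i2 = 1/f₂ − 1/d_o2 = 1/(7.20) − 1/(98.02) = 0.1287, so d_i2 = 7.77 cm.
The final image is real, 7.77 cm to the right of lens 2 (overall magnification ≈ -0.14).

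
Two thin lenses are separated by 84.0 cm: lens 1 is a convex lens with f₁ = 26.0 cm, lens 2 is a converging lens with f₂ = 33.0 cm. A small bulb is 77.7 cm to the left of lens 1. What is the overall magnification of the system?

Lens 1: 1/d_i1 = 1/(26.0) − 1/(77.7) = 0.02559, so d_i1 = 39.08 cm; m₁ = −d_i1/d_o1 = -0.5030.
d_o2 = 84.0 − (39.08) = 44.92 cm.
Lens 2: 1/d_i2 = 1/(33.0) − 1/(44.92) = 0.008041, so d_i2 = 124.4 cm; m₂ = −d_i2/d_o2 = -2.768.
m = m₁·m₂ = (-0.5030)(-2.768) = +1.39.

m = +1.39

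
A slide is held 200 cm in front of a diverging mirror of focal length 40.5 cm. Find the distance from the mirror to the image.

33.7 cm

For a diverging mirror, f = -40.5 cm.
Mirror equation: 1/d_i = 1/f − 1/d_o = 1/(-40.50) − 1/(200) = -0.02469 − 0.005000 = -0.02969, so d_i = -33.7 cm.
The image is virtual, upright and reduced, behind the mirror.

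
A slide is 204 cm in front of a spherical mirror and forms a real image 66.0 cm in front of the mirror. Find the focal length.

f = 49.9 cm (concave)

Real image ⇒ d_i = +66.0 cm.
1/f = 1/d_o + 1/d_i = 1/(204) + 1/(66.0) = 0.02005, so f = 49.9 cm.
Since f is positive, the spherical mirror is concave.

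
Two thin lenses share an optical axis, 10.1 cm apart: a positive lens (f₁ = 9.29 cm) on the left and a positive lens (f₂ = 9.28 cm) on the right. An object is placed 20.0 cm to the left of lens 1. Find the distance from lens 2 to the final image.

Lens 1: 1/d_i1 = 1/f₁ − 1/d_o1 = 1/(9.29) − 1/(20.0) = 0.05764, so d_i1 = 17.35 cm.
The intermediate image is 17.35 cm to the right of lens 1, which lies 7.250 cm to the right of lens 2 — a virtual object — so d_o2 = −7.250 cm.
Lens 2: 1/d_i2 = 1/f₂ − 1/d_o2 = 1/(9.28) − 1/(-7.250) = 0.2457, so d_i2 = 4.07 cm.
The final image is real, 4.07 cm to the right of lens 2 (overall magnification ≈ -0.49).

4.07 cm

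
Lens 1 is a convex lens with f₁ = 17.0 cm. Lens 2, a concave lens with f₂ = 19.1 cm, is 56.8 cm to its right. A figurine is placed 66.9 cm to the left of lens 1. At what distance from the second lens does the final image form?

12.2 cm

Lens 1: 1/d_i1 = 1/f₁ − 1/d_o1 = 1/(17.0) − 1/(66.9) = 0.04388, so d_i1 = 22.79 cm.
The intermediate image is 22.79 cm to the right of lens 1, which is 56.8 − (22.79) = 34.01 cm to the left of lens 2, so d_o2 = +34.01 cm.
Lens 2 is diverging, so f₂ = −19.1 cm.
Lens 2: 1/d_i2 = 1/f₂ − 1/d_o2 = 1/(-19.1) − 1/(34.01) = -0.08176, so d_i2 = -12.2 cm.
The final image is virtual, 12.2 cm to the left of lens 2 (overall magnification ≈ -0.12).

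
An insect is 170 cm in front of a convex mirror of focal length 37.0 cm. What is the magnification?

m = +0.179

For a convex mirror, f = -37.0 cm.
1/d_i = 1/f − 1/d_o = 1/(-37.00) − 1/(170) = -0.03291, so d_i = -30.39 cm.
m = −d_i/d_o = −(-30.39)/(170) = +0.179.
The image is virtual, upright and reduced, behind the mirror.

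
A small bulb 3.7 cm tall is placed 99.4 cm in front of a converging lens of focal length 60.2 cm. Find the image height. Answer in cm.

5.68 cm

1/d_i = 1/f − 1/d_o = 1/(60.20) − 1/(99.4) = 0.006551, so d_i = 152.7 cm.
m = −d_i/d_o = -1.536.
|h_i| = |m|·h_o = 1.536 × 3.7 = 5.68 cm. The image is real, inverted and enlarged, on the far side of the lens.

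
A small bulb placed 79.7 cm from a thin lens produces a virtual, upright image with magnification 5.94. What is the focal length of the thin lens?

f = 95.8 cm (converging)

m = −d_i/d_o ⇒ d_i = −m·d_o = −(+5.94)·(79.7) = -473.4 cm.
1/f = 1/d_o + 1/d_i = 1/(79.7) + 1/(-473.4) = 0.01043, so f = 95.8 cm.
Since f is positive, the thin lens is converging.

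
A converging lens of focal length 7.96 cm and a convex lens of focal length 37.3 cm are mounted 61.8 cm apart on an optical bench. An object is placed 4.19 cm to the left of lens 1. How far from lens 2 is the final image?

79.0 cm

Lens 1: 1/d_i1 = 1/f₁ − 1/d_o1 = 1/(7.96) − 1/(4.19) = -0.1130, so d_i1 = -8.847 cm.
The intermediate image is 8.847 cm to the left of lens 1 (virtual), which is 61.8 − (-8.847) = 70.65 cm to the left of lens 2, so d_o2 = +70.65 cm.
Lens 2: 1/d_i2 = 1/f₂ − 1/d_o2 = 1/(37.3) − 1/(70.65) = 0.01266, so d_i2 = 79.0 cm.
The final image is real, 79.0 cm to the right of lens 2 (overall magnification ≈ -2.4).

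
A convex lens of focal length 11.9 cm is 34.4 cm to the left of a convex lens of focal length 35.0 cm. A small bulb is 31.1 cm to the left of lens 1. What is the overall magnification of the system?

m = -1.09

Lens 1: 1/d_i1 = 1/(11.9) − 1/(31.1) = 0.05188, so d_i1 = 19.28 cm; m₁ = −d_i1/d_o1 = -0.6199.
d_o2 = 34.4 − (19.28) = 15.12 cm.
Lens 2: 1/d_i2 = 1/(35.0) − 1/(15.12) = -0.03757, so d_i2 = -26.62 cm; m₂ = −d_i2/d_o2 = +1.761.
m = m₁·m₂ = (-0.6199)(+1.761) = -1.09.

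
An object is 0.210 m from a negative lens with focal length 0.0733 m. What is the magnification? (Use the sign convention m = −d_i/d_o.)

m = +0.259

For a negative lens, f = -0.0733 m.
1/d_i = 1/f − 1/d_o = 1/(-0.07330) − 1/(0.210) = -18.40, so d_i = -0.05433 m.
m = −d_i/d_o = −(-0.05433)/(0.210) = +0.259.
The image is virtual, upright and reduced, on the same side as the object.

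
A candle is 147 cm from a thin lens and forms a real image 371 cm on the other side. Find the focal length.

f = 105 cm (converging)

Real image ⇒ d_i = +371 cm.
1/f = 1/d_o + 1/d_i = 1/(147) + 1/(371) = 0.009498, so f = 105 cm.
Since f is positive, the thin lens is converging.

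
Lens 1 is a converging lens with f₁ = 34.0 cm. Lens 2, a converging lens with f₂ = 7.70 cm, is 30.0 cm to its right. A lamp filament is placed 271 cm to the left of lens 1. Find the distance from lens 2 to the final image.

Lens 1: 1/d_i1 = 1/f₁ − 1/d_o1 = 1/(34.0) − 1/(271) = 0.02572, so d_i1 = 38.88 cm.
The intermediate image is 38.88 cm to the right of lens 1, which lies 8.880 cm to the right of lens 2 — a virtual object — so d_o2 = −8.880 cm.
Lens 2: 1/d_i2 = 1/f₂ − 1/d_o2 = 1/(7.70) − 1/(-8.880) = 0.2425, so d_i2 = 4.12 cm.
The final image is real, 4.12 cm to the right of lens 2 (overall magnification ≈ -0.067).

4.12 cm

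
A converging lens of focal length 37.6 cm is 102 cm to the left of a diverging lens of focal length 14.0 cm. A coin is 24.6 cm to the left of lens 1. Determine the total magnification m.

Lens 1: 1/d_i1 = 1/(37.6) − 1/(24.6) = -0.01405, so d_i1 = -71.15 cm; m₁ = −d_i1/d_o1 = +2.892.
d_o2 = 102 − (-71.15) = 173.2 cm.
f₂ = −14.0 cm (diverging).
Lens 2: 1/d_i2 = 1/(-14.0) − 1/(173.2) = -0.07720, so d_i2 = -12.95 cm; m₂ = −d_i2/d_o2 = +0.07479.
m = m₁·m₂ = (+2.892)(+0.07479) = +0.216.

m = +0.216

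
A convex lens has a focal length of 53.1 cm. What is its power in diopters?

P = +1.88 D

f = 53.1 cm = 0.531 m.
P = 1/f = 1/(0.531 m) = +1.88 D.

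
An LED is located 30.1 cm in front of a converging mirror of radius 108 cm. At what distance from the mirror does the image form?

68.0 cm

f = R/2 = 108/2 = 54.00 cm.
Mirror equation: 1/d_i = 1/f − 1/d_o = 1/(54.00) − 1/(30.1) = 0.01852 − 0.03322 = -0.01470, so d_i = -68.0 cm.
The image is virtual, upright and enlarged, behind the mirror.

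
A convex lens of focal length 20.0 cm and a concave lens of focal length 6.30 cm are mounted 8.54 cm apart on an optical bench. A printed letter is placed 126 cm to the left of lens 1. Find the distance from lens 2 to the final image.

10.7 cm

Lens 1: 1/d_i1 = 1/f₁ − 1/d_o1 = 1/(20.0) − 1/(126) = 0.04206, so d_i1 = 23.77 cm.
The intermediate image is 23.77 cm to the right of lens 1, which lies 15.23 cm to the right of lens 2 — a virtual object — so d_o2 = −15.23 cm.
Lens 2 is diverging, so f₂ = −6.30 cm.
Lens 2: 1/d_i2 = 1/f₂ − 1/d_o2 = 1/(-6.30) − 1/(-15.23) = -0.09307, so d_i2 = -10.7 cm.
The final image is virtual, 10.7 cm to the left of lens 2 (overall magnification ≈ 0.13).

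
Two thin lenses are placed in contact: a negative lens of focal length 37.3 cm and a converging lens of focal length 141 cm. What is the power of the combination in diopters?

P₁ = 1/f₁ = 1/(-0.373 m) = -2.681 D; P₂ = 1/f₂ = 1/(1.41 m) = +0.7092 D.
For thin lenses in contact, P = P₁ + P₂ = (-2.681) + (+0.7092) = -1.97 D.

P = -1.97 D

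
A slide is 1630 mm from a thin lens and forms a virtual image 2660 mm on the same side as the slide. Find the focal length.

Virtual image ⇒ d_i = −2660 mm.
1/f = 1/d_o + 1/d_i = 1/(1630) + 1/(-2660) = 0.0002376, so f = 4210 mm.
Since f is positive, the thin lens is converging.

f = 4210 mm (converging)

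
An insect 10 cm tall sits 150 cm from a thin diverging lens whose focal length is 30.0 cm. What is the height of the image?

For a diverging lens, f = -30.0 cm.
1/d_i = 1/f − 1/d_o = 1/(-30.00) − 1/(150) = -0.04000, so d_i = -25.00 cm.
m = −d_i/d_o = +0.1667.
|h_i| = |m|·h_o = 0.1667 × 10 = 1.67 cm. The image is virtual, upright and reduced, on the same side as the object.

1.67 cm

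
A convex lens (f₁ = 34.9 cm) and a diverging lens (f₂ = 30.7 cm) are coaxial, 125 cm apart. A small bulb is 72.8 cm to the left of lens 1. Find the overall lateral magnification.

m = -0.319

Lens 1: 1/d_i1 = 1/(34.9) − 1/(72.8) = 0.01492, so d_i1 = 67.04 cm; m₁ = −d_i1/d_o1 = -0.9209.
d_o2 = 125 − (67.04) = 57.96 cm.
f₂ = −30.7 cm (diverging).
Lens 2: 1/d_i2 = 1/(-30.7) − 1/(57.96) = -0.04983, so d_i2 = -20.07 cm; m₂ = −d_i2/d_o2 = +0.3463.
m = m₁·m₂ = (-0.9209)(+0.3463) = -0.319.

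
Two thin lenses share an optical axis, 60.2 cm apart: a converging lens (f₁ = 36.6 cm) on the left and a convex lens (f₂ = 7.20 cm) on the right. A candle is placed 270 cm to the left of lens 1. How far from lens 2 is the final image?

Lens 1: 1/d_i1 = 1/f₁ − 1/d_o1 = 1/(36.6) − 1/(270) = 0.02362, so d_i1 = 42.34 cm.
The intermediate image is 42.34 cm to the right of lens 1, which is 60.2 − (42.34) = 17.86 cm to the left of lens 2, so d_o2 = +17.86 cm.
Lens 2: 1/d_i2 = 1/f₂ − 1/d_o2 = 1/(7.20) − 1/(17.86) = 0.08290, so d_i2 = 12.1 cm.
The final image is real, 12.1 cm to the right of lens 2 (overall magnification ≈ 0.11).

12.1 cm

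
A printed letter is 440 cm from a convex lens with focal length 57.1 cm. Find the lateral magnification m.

m = -0.149

1/d_i = 1/f − 1/d_o = 1/(57.10) − 1/(440) = 0.01524, so d_i = 65.62 cm.
m = −d_i/d_o = −(65.62)/(440) = -0.149.
The image is real, inverted and reduced, on the far side of the lens.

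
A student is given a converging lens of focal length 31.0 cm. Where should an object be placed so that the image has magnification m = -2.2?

m = −d_i/d_o ⇒ d_i = −m·d_o.
1/f = 1/d_o + 1/d_i = 1/d_o − 1/(m·d_o) = (1 − 1/m)/d_o, so d_o = f(1 − 1/m) = (31.00)(1 − 1/(-2.2)) = 45.1 cm.

45.1 cm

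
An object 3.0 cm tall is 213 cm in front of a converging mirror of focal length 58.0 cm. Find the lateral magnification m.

m = -0.374

1/d_i = 1/f − 1/d_o = 1/(58.00) − 1/(213) = 0.01255, so d_i = 79.70 cm.
m = −d_i/d_o = −(79.70)/(213) = -0.374.
The image is real, inverted and reduced, in front of the mirror.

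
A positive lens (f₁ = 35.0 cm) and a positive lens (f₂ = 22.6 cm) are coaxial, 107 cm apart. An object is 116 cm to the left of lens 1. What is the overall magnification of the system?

m = +0.285

Lens 1: 1/d_i1 = 1/(35.0) − 1/(116) = 0.01995, so d_i1 = 50.12 cm; m₁ = −d_i1/d_o1 = -0.4321.
d_o2 = 107 − (50.12) = 56.88 cm.
Lens 2: 1/d_i2 = 1/(22.6) − 1/(56.88) = 0.02667, so d_i2 = 37.50 cm; m₂ = −d_i2/d_o2 = -0.6593.
m = m₁·m₂ = (-0.4321)(-0.6593) = +0.285.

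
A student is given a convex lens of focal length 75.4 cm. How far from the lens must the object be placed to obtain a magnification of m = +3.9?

56.1 cm

m = −d_i/d_o ⇒ d_i = −m·d_o.
1/f = 1/d_o + 1/d_i = 1/d_o − 1/(m·d_o) = (1 − 1/m)/d_o, so d_o = f(1 − 1/m) = (75.40)(1 − 1/(+3.9)) = 56.1 cm.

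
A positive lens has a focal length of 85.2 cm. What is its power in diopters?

P = +1.17 D

f = 85.2 cm = 0.852 m.
P = 1/f = 1/(0.852 m) = +1.17 D.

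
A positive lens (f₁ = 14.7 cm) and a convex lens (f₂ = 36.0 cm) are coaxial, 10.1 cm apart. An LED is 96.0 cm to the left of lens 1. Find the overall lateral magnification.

Lens 1: 1/d_i1 = 1/(14.7) − 1/(96.0) = 0.05761, so d_i1 = 17.36 cm; m₁ = −d_i1/d_o1 = -0.1808.
d_o2 = 10.1 − (17.36) = -7.260 cm (virtual object).
Lens 2: 1/d_i2 = 1/(36.0) − 1/(-7.260) = 0.1655, so d_i2 = 6.042 cm; m₂ = −d_i2/d_o2 = +0.8322.
m = m₁·m₂ = (-0.1808)(+0.8322) = -0.150.

m = -0.150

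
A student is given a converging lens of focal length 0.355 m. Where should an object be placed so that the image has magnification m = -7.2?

0.404 m

m = −d_i/d_o ⇒ d_i = −m·d_o.
1/f = 1/d_o + 1/d_i = 1/d_o − 1/(m·d_o) = (1 − 1/m)/d_o, so d_o = f(1 − 1/m) = (0.3550)(1 − 1/(-7.2)) = 0.404 m.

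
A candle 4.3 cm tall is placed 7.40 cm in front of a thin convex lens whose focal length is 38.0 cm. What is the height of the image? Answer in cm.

5.34 cm

1/d_i = 1/f − 1/d_o = 1/(38.00) − 1/(7.40) = -0.1088, so d_i = -9.190 cm.
m = −d_i/d_o = +1.242.
|h_i| = |m|·h_o = 1.242 × 4.3 = 5.34 cm. The image is virtual, upright and enlarged, on the same side as the object.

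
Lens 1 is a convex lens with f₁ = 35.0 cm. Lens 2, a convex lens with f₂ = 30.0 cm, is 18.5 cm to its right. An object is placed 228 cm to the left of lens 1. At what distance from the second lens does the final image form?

13.0 cm

Lens 1: 1/d_i1 = 1/f₁ − 1/d_o1 = 1/(35.0) − 1/(228) = 0.02419, so d_i1 = 41.35 cm.
The intermediate image is 41.35 cm to the right of lens 1, which lies 22.85 cm to the right of lens 2 — a virtual object — so d_o2 = −22.85 cm.
Lens 2: 1/d_i2 = 1/f₂ − 1/d_o2 = 1/(30.0) − 1/(-22.85) = 0.07710, so d_i2 = 13.0 cm.
The final image is real, 13.0 cm to the right of lens 2 (overall magnification ≈ -0.10).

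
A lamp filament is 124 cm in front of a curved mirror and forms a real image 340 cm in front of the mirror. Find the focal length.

f = 90.9 cm (concave)

Real image ⇒ d_i = +340 cm.
1/f = 1/d_o + 1/d_i = 1/(124) + 1/(340) = 0.01101, so f = 90.9 cm.
Since f is positive, the curved mirror is concave.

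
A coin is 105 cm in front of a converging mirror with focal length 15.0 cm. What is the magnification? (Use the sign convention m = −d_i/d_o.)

m = -0.167

1/d_i = 1/f − 1/d_o = 1/(15.00) − 1/(105) = 0.05714, so d_i = 17.50 cm.
m = −d_i/d_o = −(17.50)/(105) = -0.167.
The image is real, inverted and reduced, in front of the mirror.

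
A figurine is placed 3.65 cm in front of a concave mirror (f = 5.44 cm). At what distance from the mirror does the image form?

Mirror equation: 1/d_i = 1/f − 1/d_o = 1/(5.440) − 1/(3.65) = 0.1838 − 0.2740 = -0.09015, so d_i = -11.1 cm.
The image is virtual, upright and enlarged, behind the mirror.

11.1 cm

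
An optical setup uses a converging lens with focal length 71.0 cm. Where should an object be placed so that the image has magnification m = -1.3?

126 cm

m = −d_i/d_o ⇒ d_i = −m·d_o.
1/f = 1/d_o + 1/d_i = 1/d_o − 1/(m·d_o) = (1 − 1/m)/d_o, so d_o = f(1 − 1/m) = (71.00)(1 − 1/(-1.3)) = 126 cm.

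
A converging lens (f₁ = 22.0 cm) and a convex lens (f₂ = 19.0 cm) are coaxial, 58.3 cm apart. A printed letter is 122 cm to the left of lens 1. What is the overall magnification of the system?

Lens 1: 1/d_i1 = 1/(22.0) − 1/(122) = 0.03726, so d_i1 = 26.84 cm; m₁ = −d_i1/d_o1 = -0.2200.
d_o2 = 58.3 − (26.84) = 31.46 cm.
Lens 2: 1/d_i2 = 1/(19.0) − 1/(31.46) = 0.02085, so d_i2 = 47.97 cm; m₂ = −d_i2/d_o2 = -1.525.
m = m₁·m₂ = (-0.2200)(-1.525) = +0.335.

m = +0.335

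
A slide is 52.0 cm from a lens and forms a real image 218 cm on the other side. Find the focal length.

f = 42.0 cm (converging)

Real image ⇒ d_i = +218 cm.
1/f = 1/d_o + 1/d_i = 1/(52.0) + 1/(218) = 0.02382, so f = 42.0 cm.
Since f is positive, the lens is converging.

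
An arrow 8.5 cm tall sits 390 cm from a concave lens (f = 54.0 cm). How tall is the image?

For a concave lens, f = -54.0 cm.
1/d_i = 1/f − 1/d_o = 1/(-54.00) − 1/(390) = -0.02108, so d_i = -47.43 cm.
m = −d_i/d_o = +0.1216.
|h_i| = |m|·h_o = 0.1216 × 8.5 = 1.03 cm. The image is virtual, upright and reduced, on the same side as the object.

1.03 cm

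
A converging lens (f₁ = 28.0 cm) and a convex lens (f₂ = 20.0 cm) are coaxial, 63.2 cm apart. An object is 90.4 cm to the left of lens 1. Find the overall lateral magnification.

m = +3.40

Lens 1: 1/d_i1 = 1/(28.0) − 1/(90.4) = 0.02465, so d_i1 = 40.56 cm; m₁ = −d_i1/d_o1 = -0.4487.
d_o2 = 63.2 − (40.56) = 22.64 cm.
Lens 2: 1/d_i2 = 1/(20.0) − 1/(22.64) = 0.005830, so d_i2 = 171.5 cm; m₂ = −d_i2/d_o2 = -7.576.
m = m₁·m₂ = (-0.4487)(-7.576) = +3.40.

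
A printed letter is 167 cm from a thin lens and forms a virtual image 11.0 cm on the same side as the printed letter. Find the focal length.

f = -11.8 cm (diverging)

Virtual image ⇒ d_i = −11.0 cm.
1/f = 1/d_o + 1/d_i = 1/(167) + 1/(-11.0) = -0.08492, so f = -11.8 cm.
Since f is negative, the thin lens is diverging.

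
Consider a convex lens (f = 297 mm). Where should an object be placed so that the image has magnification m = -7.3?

338 mm

m = −d_i/d_o ⇒ d_i = −m·d_o.
1/f = 1/d_o + 1/d_i = 1/d_o − 1/(m·d_o) = (1 − 1/m)/d_o, so d_o = f(1 − 1/m) = (297.0)(1 − 1/(-7.3)) = 338 mm.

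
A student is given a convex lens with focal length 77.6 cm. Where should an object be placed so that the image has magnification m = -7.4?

88.1 cm

m = −d_i/d_o ⇒ d_i = −m·d_o.
1/f = 1/d_o + 1/d_i = 1/d_o − 1/(m·d_o) = (1 − 1/m)/d_o, so d_o = f(1 − 1/m) = (77.60)(1 − 1/(-7.4)) = 88.1 cm.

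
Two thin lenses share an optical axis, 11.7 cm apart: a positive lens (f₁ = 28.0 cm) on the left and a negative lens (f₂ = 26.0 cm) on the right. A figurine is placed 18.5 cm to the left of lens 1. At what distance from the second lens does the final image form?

Lens 1: 1/d_i1 = 1/f₁ − 1/d_o1 = 1/(28.0) − 1/(18.5) = -0.01834, so d_i1 = -54.53 cm.
The intermediate image is 54.53 cm to the left of lens 1 (virtual), which is 11.7 − (-54.53) = 66.23 cm to the left of lens 2, so d_o2 = +66.23 cm.
Lens 2 is diverging, so f₂ = −26.0 cm.
Lens 2: 1/d_i2 = 1/f₂ − 1/d_o2 = 1/(-26.0) − 1/(66.23) = -0.05356, so d_i2 = -18.7 cm.
The final image is virtual, 18.7 cm to the left of lens 2 (overall magnification ≈ 0.83).

18.7 cm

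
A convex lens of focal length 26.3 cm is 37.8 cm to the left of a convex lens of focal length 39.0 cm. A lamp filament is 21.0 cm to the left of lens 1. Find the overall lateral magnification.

m = -1.88

Lens 1: 1/d_i1 = 1/(26.3) − 1/(21.0) = -0.009596, so d_i1 = -104.2 cm; m₁ = −d_i1/d_o1 = +4.962.
d_o2 = 37.8 − (-104.2) = 142.0 cm.
Lens 2: 1/d_i2 = 1/(39.0) − 1/(142.0) = 0.01860, so d_i2 = 53.77 cm; m₂ = −d_i2/d_o2 = -0.3786.
m = m₁·m₂ = (+4.962)(-0.3786) = -1.88.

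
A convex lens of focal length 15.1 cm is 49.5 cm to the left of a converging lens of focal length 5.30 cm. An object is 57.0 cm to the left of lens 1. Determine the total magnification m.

m = +0.0807

Lens 1: 1/d_i1 = 1/(15.1) − 1/(57.0) = 0.04868, so d_i1 = 20.54 cm; m₁ = −d_i1/d_o1 = -0.3604.
d_o2 = 49.5 − (20.54) = 28.96 cm.
Lens 2: 1/d_i2 = 1/(5.30) − 1/(28.96) = 0.1541, so d_i2 = 6.487 cm; m₂ = −d_i2/d_o2 = -0.2240.
m = m₁·m₂ = (-0.3604)(-0.2240) = +0.0807.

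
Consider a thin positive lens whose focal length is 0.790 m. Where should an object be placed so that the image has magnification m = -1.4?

m = −d_i/d_o ⇒ d_i = −m·d_o.
1/f = 1/d_o + 1/d_i = 1/d_o − 1/(m·d_o) = (1 − 1/m)/d_o, so d_o = f(1 − 1/m) = (0.7900)(1 − 1/(-1.4)) = 1.35 m.

1.35 m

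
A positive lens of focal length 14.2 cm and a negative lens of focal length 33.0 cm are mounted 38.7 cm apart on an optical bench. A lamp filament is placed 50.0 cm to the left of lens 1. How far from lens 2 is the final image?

Lens 1: 1/d_i1 = 1/f₁ − 1/d_o1 = 1/(14.2) − 1/(50.0) = 0.05042, so d_i1 = 19.83 cm.
The intermediate image is 19.83 cm to the right of lens 1, which is 38.7 − (19.83) = 18.87 cm to the left of lens 2, so d_o2 = +18.87 cm.
Lens 2 is diverging, so f₂ = −33.0 cm.
Lens 2: 1/d_i2 = 1/f₂ − 1/d_o2 = 1/(-33.0) − 1/(18.87) = -0.08330, so d_i2 = -12.0 cm.
The final image is virtual, 12.0 cm to the left of lens 2 (overall magnification ≈ -0.25).

12.0 cm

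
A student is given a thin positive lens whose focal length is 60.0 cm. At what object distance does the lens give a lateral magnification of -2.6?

m = −d_i/d_o ⇒ d_i = −m·d_o.
1/f = 1/d_o + 1/d_i = 1/d_o − 1/(m·d_o) = (1 − 1/m)/d_o, so d_o = f(1 − 1/m) = (60.00)(1 − 1/(-2.6)) = 83.1 cm.

83.1 cm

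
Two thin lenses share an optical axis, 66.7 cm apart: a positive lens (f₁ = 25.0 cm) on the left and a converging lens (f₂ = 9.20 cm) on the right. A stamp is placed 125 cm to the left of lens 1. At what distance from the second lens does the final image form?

12.4 cm

Lens 1: 1/d_i1 = 1/f₁ − 1/d_o1 = 1/(25.0) − 1/(125) = 0.03200, so d_i1 = 31.25 cm.
The intermediate image is 31.25 cm to the right of lens 1, which is 66.7 − (31.25) = 35.45 cm to the left of lens 2, so d_o2 = +35.45 cm.
Lens 2: 1/d_i2 = 1/f₂ − 1/d_o2 = 1/(9.20) − 1/(35.45) = 0.08049, so d_i2 = 12.4 cm.
The final image is real, 12.4 cm to the right of lens 2 (overall magnification ≈ 0.088).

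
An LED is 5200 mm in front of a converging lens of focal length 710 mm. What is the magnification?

m = -0.158

1/d_i = 1/f − 1/d_o = 1/(710.0) − 1/(5200) = 0.001216, so d_i = 822.3 mm.
m = −d_i/d_o = −(822.3)/(5200) = -0.158.
The image is real, inverted and reduced, on the far side of the lens.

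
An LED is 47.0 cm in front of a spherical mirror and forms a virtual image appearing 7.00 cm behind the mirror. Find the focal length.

f = -8.22 cm (convex)

Virtual image ⇒ d_i = −7.00 cm.
1/f = 1/d_o + 1/d_i = 1/(47.0) + 1/(-7.00) = -0.1216, so f = -8.22 cm.
Since f is negative, the spherical mirror is convex.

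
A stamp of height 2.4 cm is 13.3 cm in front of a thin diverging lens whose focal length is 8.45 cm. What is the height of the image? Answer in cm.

For a diverging lens, f = -8.45 cm.
1/d_i = 1/f − 1/d_o = 1/(-8.450) − 1/(13.3) = -0.1935, so d_i = -5.167 cm.
m = −d_i/d_o = +0.3885.
|h_i| = |m|·h_o = 0.3885 × 2.4 = 0.932 cm. The image is virtual, upright and reduced, on the same side as the object.

0.932 cm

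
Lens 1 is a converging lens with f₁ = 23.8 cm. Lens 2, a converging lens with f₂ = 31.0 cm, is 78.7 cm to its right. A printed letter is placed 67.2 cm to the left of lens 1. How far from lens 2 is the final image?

120 cm

Lens 1: 1/d_i1 = 1/f₁ − 1/d_o1 = 1/(23.8) − 1/(67.2) = 0.02714, so d_i1 = 36.85 cm.
The intermediate image is 36.85 cm to the right of lens 1, which is 78.7 − (36.85) = 41.85 cm to the left of lens 2, so d_o2 = +41.85 cm.
Lens 2: 1/d_i2 = 1/f₂ − 1/d_o2 = 1/(31.0) − 1/(41.85) = 0.008363, so d_i2 = 120 cm.
The final image is real, 120 cm to the right of lens 2 (overall magnification ≈ 1.6).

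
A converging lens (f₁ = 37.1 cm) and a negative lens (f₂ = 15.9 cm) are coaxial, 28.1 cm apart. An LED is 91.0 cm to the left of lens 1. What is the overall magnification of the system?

Lens 1: 1/d_i1 = 1/(37.1) − 1/(91.0) = 0.01597, so d_i1 = 62.64 cm; m₁ = −d_i1/d_o1 = -0.6884.
d_o2 = 28.1 − (62.64) = -34.54 cm (virtual object).
f₂ = −15.9 cm (diverging).
Lens 2: 1/d_i2 = 1/(-15.9) − 1/(-34.54) = -0.03394, so d_i2 = -29.46 cm; m₂ = −d_i2/d_o2 = -0.8530.
m = m₁·m₂ = (-0.6884)(-0.8530) = +0.587.

m = +0.587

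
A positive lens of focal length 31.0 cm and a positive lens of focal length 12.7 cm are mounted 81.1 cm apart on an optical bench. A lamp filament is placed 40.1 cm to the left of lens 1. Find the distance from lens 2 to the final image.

10.3 cm

Lens 1: 1/d_i1 = 1/f₁ − 1/d_o1 = 1/(31.0) − 1/(40.1) = 0.007320, so d_i1 = 136.6 cm.
The intermediate image is 136.6 cm to the right of lens 1, which lies 55.50 cm to the right of lens 2 — a virtual object — so d_o2 = −55.50 cm.
Lens 2: 1/d_i2 = 1/f₂ − 1/d_o2 = 1/(12.7) − 1/(-55.50) = 0.09676, so d_i2 = 10.3 cm.
The final image is real, 10.3 cm to the right of lens 2 (overall magnification ≈ -0.63).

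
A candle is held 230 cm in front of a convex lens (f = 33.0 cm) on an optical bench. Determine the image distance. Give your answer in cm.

38.5 cm

Lens equation: 1/q = 1/f − 1/p = 1/(33.00) − 1/(230) = 0.03030 − 0.004348 = 0.02596, so q = 38.5 cm.
The image is real, inverted and reduced, on the far side of the lens.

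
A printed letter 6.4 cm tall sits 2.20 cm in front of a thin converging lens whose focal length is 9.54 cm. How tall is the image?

1/d_i = 1/f − 1/d_o = 1/(9.540) − 1/(2.20) = -0.3497, so d_i = -2.859 cm.
m = −d_i/d_o = +1.300.
|h_i| = |m|·h_o = 1.300 × 6.4 = 8.32 cm. The image is virtual, upright and enlarged, on the same side as the object.

8.32 cm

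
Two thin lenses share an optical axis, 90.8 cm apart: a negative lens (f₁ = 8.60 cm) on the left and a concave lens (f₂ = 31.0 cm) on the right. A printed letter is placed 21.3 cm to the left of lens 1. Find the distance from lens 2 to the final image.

23.5 cm

Lens 1 is diverging, so f₁ = −8.60 cm.
Lens 1: 1/d_i1 = 1/f₁ − 1/d_o1 = 1/(-8.60) − 1/(21.3) = -0.1632, so d_i1 = -6.126 cm.
The intermediate image is 6.126 cm to the left of lens 1 (virtual), which is 90.8 − (-6.126) = 96.93 cm to the left of lens 2, so d_o2 = +96.93 cm.
Lens 2 is diverging, so f₂ = −31.0 cm.
Lens 2: 1/d_i2 = 1/f₂ − 1/d_o2 = 1/(-31.0) − 1/(96.93) = -0.04257, so d_i2 = -23.5 cm.
The final image is virtual, 23.5 cm to the left of lens 2 (overall magnification ≈ 0.070).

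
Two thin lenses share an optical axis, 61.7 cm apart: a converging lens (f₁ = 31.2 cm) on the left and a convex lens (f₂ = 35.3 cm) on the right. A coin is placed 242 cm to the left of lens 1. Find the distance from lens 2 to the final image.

97.0 cm

Lens 1: 1/d_i1 = 1/f₁ − 1/d_o1 = 1/(31.2) − 1/(242) = 0.02792, so d_i1 = 35.82 cm.
The intermediate image is 35.82 cm to the right of lens 1, which is 61.7 − (35.82) = 25.88 cm to the left of lens 2, so d_o2 = +25.88 cm.
Lens 2: 1/d_i2 = 1/f₂ − 1/d_o2 = 1/(35.3) − 1/(25.88) = -0.01031, so d_i2 = -97.0 cm.
The final image is virtual, 97.0 cm to the left of lens 2 (overall magnification ≈ -0.55).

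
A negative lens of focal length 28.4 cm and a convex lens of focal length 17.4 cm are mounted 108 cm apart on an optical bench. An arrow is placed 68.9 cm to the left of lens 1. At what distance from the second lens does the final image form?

Lens 1 is diverging, so f₁ = −28.4 cm.
Lens 1: 1/d_i1 = 1/f₁ − 1/d_o1 = 1/(-28.4) − 1/(68.9) = -0.04973, so d_i1 = -20.11 cm.
The intermediate image is 20.11 cm to the left of lens 1 (virtual), which is 108 − (-20.11) = 128.1 cm to the left of lens 2, so d_o2 = +128.1 cm.
Lens 2: 1/d_i2 = 1/f₂ − 1/d_o2 = 1/(17.4) − 1/(128.1) = 0.04966, so d_i2 = 20.1 cm.
The final image is real, 20.1 cm to the right of lens 2 (overall magnification ≈ -0.046).

20.1 cm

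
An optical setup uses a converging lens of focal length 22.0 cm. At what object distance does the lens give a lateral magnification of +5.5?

18.0 cm

m = −d_i/d_o ⇒ d_i = −m·d_o.
1/f = 1/d_o + 1/d_i = 1/d_o − 1/(m·d_o) = (1 − 1/m)/d_o, so d_o = f(1 − 1/m) = (22.00)(1 − 1/(+5.5)) = 18.0 cm.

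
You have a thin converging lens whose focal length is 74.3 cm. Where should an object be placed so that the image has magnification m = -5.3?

m = −d_i/d_o ⇒ d_i = −m·d_o.
1/f = 1/d_o + 1/d_i = 1/d_o − 1/(m·d_o) = (1 − 1/m)/d_o, so d_o = f(1 − 1/m) = (74.30)(1 − 1/(-5.3)) = 88.3 cm.

88.3 cm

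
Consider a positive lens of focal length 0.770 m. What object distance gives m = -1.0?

1.54 m

m = −d_i/d_o ⇒ d_i = −m·d_o.
1/f = 1/d_o + 1/d_i = 1/d_o − 1/(m·d_o) = (1 − 1/m)/d_o, so d_o = f(1 − 1/m) = (0.7700)(1 − 1/(-1.0)) = 1.54 m.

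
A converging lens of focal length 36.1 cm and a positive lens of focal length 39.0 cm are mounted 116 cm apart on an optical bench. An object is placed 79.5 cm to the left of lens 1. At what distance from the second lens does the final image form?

179 cm

Lens 1: 1/d_i1 = 1/f₁ − 1/d_o1 = 1/(36.1) − 1/(79.5) = 0.01512, so d_i1 = 66.13 cm.
The intermediate image is 66.13 cm to the right of lens 1, which is 116 − (66.13) = 49.87 cm to the left of lens 2, so d_o2 = +49.87 cm.
Lens 2: 1/d_i2 = 1/f₂ − 1/d_o2 = 1/(39.0) − 1/(49.87) = 0.005589, so d_i2 = 179 cm.
The final image is real, 179 cm to the right of lens 2 (overall magnification ≈ 3.0).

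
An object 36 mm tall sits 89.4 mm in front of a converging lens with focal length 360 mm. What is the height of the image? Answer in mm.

1/d_i = 1/f − 1/d_o = 1/(360.0) − 1/(89.4) = -0.008408, so d_i = -118.9 mm.
m = −d_i/d_o = +1.330.
|h_i| = |m|·h_o = 1.330 × 36 = 47.9 mm. The image is virtual, upright and enlarged, on the same side as the object.

47.9 mm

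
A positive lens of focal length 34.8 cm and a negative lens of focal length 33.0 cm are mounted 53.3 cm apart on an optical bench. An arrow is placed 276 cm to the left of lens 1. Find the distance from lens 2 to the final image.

Lens 1: 1/d_i1 = 1/f₁ − 1/d_o1 = 1/(34.8) − 1/(276) = 0.02511, so d_i1 = 39.82 cm.
The intermediate image is 39.82 cm to the right of lens 1, which is 53.3 − (39.82) = 13.48 cm to the left of lens 2, so d_o2 = +13.48 cm.
Lens 2 is diverging, so f₂ = −33.0 cm.
Lens 2: 1/d_i2 = 1/f₂ − 1/d_o2 = 1/(-33.0) − 1/(13.48) = -0.1045, so d_i2 = -9.57 cm.
The final image is virtual, 9.57 cm to the left of lens 2 (overall magnification ≈ -0.10).

9.57 cm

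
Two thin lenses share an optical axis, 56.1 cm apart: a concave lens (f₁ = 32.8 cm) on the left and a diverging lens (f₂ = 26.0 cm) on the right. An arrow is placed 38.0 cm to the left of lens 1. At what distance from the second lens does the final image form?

Lens 1 is diverging, so f₁ = −32.8 cm.
Lens 1: 1/d_i1 = 1/f₁ − 1/d_o1 = 1/(-32.8) − 1/(38.0) = -0.05680, so d_i1 = -17.60 cm.
The intermediate image is 17.60 cm to the left of lens 1 (virtual), which is 56.1 − (-17.60) = 73.70 cm to the left of lens 2, so d_o2 = +73.70 cm.
Lens 2 is diverging, so f₂ = −26.0 cm.
Lens 2: 1/d_i2 = 1/f₂ − 1/d_o2 = 1/(-26.0) − 1/(73.70) = -0.05203, so d_i2 = -19.2 cm.
The final image is virtual, 19.2 cm to the left of lens 2 (overall magnification ≈ 0.12).

19.2 cm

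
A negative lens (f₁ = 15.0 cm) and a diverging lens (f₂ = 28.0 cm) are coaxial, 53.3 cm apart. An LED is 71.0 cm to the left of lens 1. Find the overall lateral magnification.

f₁ = −15.0 cm (diverging).
Lens 1: 1/d_i1 = 1/(-15.0) − 1/(71.0) = -0.08075, so d_i1 = -12.38 cm; m₁ = −d_i1/d_o1 = +0.1744.
d_o2 = 53.3 − (-12.38) = 65.68 cm.
f₂ = −28.0 cm (diverging).
Lens 2: 1/d_i2 = 1/(-28.0) − 1/(65.68) = -0.05094, so d_i2 = -19.63 cm; m₂ = −d_i2/d_o2 = +0.2989.
m = m₁·m₂ = (+0.1744)(+0.2989) = +0.0521.

m = +0.0521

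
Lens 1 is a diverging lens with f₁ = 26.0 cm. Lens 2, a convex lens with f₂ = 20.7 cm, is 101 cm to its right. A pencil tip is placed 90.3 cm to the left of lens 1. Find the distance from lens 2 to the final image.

25.0 cm

Lens 1 is diverging, so f₁ = −26.0 cm.
Lens 1: 1/d_i1 = 1/f₁ − 1/d_o1 = 1/(-26.0) − 1/(90.3) = -0.04954, so d_i1 = -20.19 cm.
The intermediate image is 20.19 cm to the left of lens 1 (virtual), which is 101 − (-20.19) = 121.2 cm to the left of lens 2, so d_o2 = +121.2 cm.
Lens 2: 1/d_i2 = 1/f₂ − 1/d_o2 = 1/(20.7) − 1/(121.2) = 0.04006, so d_i2 = 25.0 cm.
The final image is real, 25.0 cm to the right of lens 2 (overall magnification ≈ -0.046).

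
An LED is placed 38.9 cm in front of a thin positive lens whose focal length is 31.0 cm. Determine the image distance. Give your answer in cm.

Lens equation: 1/d_i = 1/f − 1/d_o = 1/(31.00) − 1/(38.9) = 0.03226 − 0.02571 = 0.006551, so d_i = 153 cm.
The image is real, inverted and enlarged, on the far side of the lens.

153 cm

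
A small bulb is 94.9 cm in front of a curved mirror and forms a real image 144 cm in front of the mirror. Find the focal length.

f = 57.2 cm (concave)

Real image ⇒ d_i = +144 cm.
1/f = 1/d_o + 1/d_i = 1/(94.9) + 1/(144) = 0.01748, so f = 57.2 cm.
Since f is positive, the curved mirror is concave.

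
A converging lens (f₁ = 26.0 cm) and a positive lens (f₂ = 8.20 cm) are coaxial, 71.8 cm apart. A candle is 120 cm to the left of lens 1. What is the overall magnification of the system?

m = +0.0746

Lens 1: 1/d_i1 = 1/(26.0) − 1/(120) = 0.03013, so d_i1 = 33.19 cm; m₁ = −d_i1/d_o1 = -0.2766.
d_o2 = 71.8 − (33.19) = 38.61 cm.
Lens 2: 1/d_i2 = 1/(8.20) − 1/(38.61) = 0.09605, so d_i2 = 10.41 cm; m₂ = −d_i2/d_o2 = -0.2696.
m = m₁·m₂ = (-0.2766)(-0.2696) = +0.0746.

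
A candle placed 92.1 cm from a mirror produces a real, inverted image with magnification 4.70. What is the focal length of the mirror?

m = −d_i/d_o ⇒ d_i = −m·d_o = −(-4.70)·(92.1) = 432.9 cm.
1/f = 1/d_o + 1/d_i = 1/(92.1) + 1/(432.9) = 0.01317, so f = 75.9 cm.
Since f is positive, the mirror is concave.

f = 75.9 cm (concave)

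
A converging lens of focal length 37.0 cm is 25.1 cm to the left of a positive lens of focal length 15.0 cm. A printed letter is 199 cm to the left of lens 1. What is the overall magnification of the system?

m = -0.0969

Lens 1: 1/d_i1 = 1/(37.0) − 1/(199) = 0.02200, so d_i1 = 45.45 cm; m₁ = −d_i1/d_o1 = -0.2284.
d_o2 = 25.1 − (45.45) = -20.35 cm (virtual object).
Lens 2: 1/d_i2 = 1/(15.0) − 1/(-20.35) = 0.1158, so d_i2 = 8.635 cm; m₂ = −d_i2/d_o2 = +0.4243.
m = m₁·m₂ = (-0.2284)(+0.4243) = -0.0969.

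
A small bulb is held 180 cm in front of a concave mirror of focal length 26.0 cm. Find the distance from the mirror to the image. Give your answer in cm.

Mirror equation: 1/q = 1/f − 1/p = 1/(26.00) − 1/(180) = 0.03846 − 0.005556 = 0.03291, so q = 30.4 cm.
The image is real, inverted and reduced, in front of the mirror.

30.4 cm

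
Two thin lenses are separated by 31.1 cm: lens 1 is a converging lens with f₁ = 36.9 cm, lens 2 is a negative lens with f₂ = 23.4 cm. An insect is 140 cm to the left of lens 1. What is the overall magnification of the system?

m = -1.91

Lens 1: 1/d_i1 = 1/(36.9) − 1/(140) = 0.01996, so d_i1 = 50.11 cm; m₁ = −d_i1/d_o1 = -0.3579.
d_o2 = 31.1 − (50.11) = -19.01 cm (virtual object).
f₂ = −23.4 cm (diverging).
Lens 2: 1/d_i2 = 1/(-23.4) − 1/(-19.01) = 0.009869, so d_i2 = 101.3 cm; m₂ = −d_i2/d_o2 = +5.330.
m = m₁·m₂ = (-0.3579)(+5.330) = -1.91.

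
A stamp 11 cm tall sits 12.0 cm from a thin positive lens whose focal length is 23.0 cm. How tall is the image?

1/d_i = 1/f − 1/d_o = 1/(23.00) − 1/(12.0) = -0.03986, so d_i = -25.09 cm.
m = −d_i/d_o = +2.091.
|h_i| = |m|·h_o = 2.091 × 11 = 23.0 cm. The image is virtual, upright and enlarged, on the same side as the object.

23.0 cm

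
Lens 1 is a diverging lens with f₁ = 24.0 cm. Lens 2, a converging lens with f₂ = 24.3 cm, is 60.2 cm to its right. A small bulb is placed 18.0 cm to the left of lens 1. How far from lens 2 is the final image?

37.1 cm

Lens 1 is diverging, so f₁ = −24.0 cm.
Lens 1: 1/d_i1 = 1/f₁ − 1/d_o1 = 1/(-24.0) − 1/(18.0) = -0.09722, so d_i1 = -10.29 cm.
The intermediate image is 10.29 cm to the left of lens 1 (virtual), which is 60.2 − (-10.29) = 70.49 cm to the left of lens 2, so d_o2 = +70.49 cm.
Lens 2: 1/d_i2 = 1/f₂ − 1/d_o2 = 1/(24.3) − 1/(70.49) = 0.02697, so d_i2 = 37.1 cm.
The final image is real, 37.1 cm to the right of lens 2 (overall magnification ≈ -0.30).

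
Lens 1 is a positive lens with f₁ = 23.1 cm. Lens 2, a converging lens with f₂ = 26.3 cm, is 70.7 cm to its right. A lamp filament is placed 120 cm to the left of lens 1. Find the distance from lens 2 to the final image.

Lens 1: 1/d_i1 = 1/f₁ − 1/d_o1 = 1/(23.1) − 1/(120) = 0.03496, so d_i1 = 28.61 cm.
The intermediate image is 28.61 cm to the right of lens 1, which is 70.7 − (28.61) = 42.09 cm to the left of lens 2, so d_o2 = +42.09 cm.
Lens 2: 1/d_i2 = 1/f₂ − 1/d_o2 = 1/(26.3) − 1/(42.09) = 0.01426, so d_i2 = 70.1 cm.
The final image is real, 70.1 cm to the right of lens 2 (overall magnification ≈ 0.40).

70.1 cm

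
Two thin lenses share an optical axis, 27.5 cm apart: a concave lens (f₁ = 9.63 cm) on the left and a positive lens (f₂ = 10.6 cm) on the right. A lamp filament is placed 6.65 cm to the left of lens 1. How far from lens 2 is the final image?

Lens 1 is diverging, so f₁ = −9.63 cm.
Lens 1: 1/d_i1 = 1/f₁ − 1/d_o1 = 1/(-9.63) − 1/(6.65) = -0.2542, so d_i1 = -3.934 cm.
The intermediate image is 3.934 cm to the left of lens 1 (virtual), which is 27.5 − (-3.934) = 31.43 cm to the left of lens 2, so d_o2 = +31.43 cm.
Lens 2: 1/d_i2 = 1/f₂ − 1/d_o2 = 1/(10.6) − 1/(31.43) = 0.06252, so d_i2 = 16.0 cm.
The final image is real, 16.0 cm to the right of lens 2 (overall magnification ≈ -0.30).

16.0 cm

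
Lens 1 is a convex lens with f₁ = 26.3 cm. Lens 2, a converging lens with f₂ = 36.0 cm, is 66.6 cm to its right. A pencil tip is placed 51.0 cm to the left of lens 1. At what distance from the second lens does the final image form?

Lens 1: 1/d_i1 = 1/f₁ − 1/d_o1 = 1/(26.3) − 1/(51.0) = 0.01841, so d_i1 = 54.30 cm.
The intermediate image is 54.30 cm to the right of lens 1, which is 66.6 − (54.30) = 12.30 cm to the left of lens 2, so d_o2 = +12.30 cm.
Lens 2: 1/d_i2 = 1/f₂ − 1/d_o2 = 1/(36.0) − 1/(12.30) = -0.05352, so d_i2 = -18.7 cm.
The final image is virtual, 18.7 cm to the left of lens 2 (overall magnification ≈ -1.6).

18.7 cm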